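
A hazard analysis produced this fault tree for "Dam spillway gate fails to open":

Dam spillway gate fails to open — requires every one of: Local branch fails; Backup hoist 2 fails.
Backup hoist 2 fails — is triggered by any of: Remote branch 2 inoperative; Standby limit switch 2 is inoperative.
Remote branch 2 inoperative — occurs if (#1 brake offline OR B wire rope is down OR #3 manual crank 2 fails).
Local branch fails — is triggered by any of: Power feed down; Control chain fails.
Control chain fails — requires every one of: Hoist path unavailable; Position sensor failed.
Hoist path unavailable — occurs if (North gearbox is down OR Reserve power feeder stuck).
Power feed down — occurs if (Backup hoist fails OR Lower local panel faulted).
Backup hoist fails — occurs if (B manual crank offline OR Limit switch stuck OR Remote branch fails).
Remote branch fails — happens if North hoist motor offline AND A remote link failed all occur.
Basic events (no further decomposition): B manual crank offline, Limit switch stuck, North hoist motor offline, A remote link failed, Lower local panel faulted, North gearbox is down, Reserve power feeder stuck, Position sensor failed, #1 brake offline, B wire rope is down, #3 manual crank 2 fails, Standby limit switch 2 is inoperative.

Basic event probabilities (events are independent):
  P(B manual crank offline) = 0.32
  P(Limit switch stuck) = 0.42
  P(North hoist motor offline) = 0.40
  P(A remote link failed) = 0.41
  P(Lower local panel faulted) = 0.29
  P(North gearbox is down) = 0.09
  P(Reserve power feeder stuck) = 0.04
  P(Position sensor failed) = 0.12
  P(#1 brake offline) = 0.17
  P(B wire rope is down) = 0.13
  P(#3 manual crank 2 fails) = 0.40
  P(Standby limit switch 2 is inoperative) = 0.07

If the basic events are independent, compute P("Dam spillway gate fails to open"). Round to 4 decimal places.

P(Remote branch fails) [AND] = 0.40 × 0.41 = 0.164000
P(Backup hoist fails) [OR] = 1 − (1−0.32) × (1−0.42) × (1−0.164000) = 0.670282
P(Power feed down) [OR] = 1 − (1−0.670282) × (1−0.29) = 0.765900
P(Hoist path unavailable) [OR] = 1 − (1−0.09) × (1−0.04) = 0.126400
P(Control chain fails) [AND] = 0.126400 × 0.12 = 0.015168
P(Local branch fails) [OR] = 1 − (1−0.765900) × (1−0.015168) = 0.769451
P(Remote branch 2 inoperative) [OR] = 1 − (1−0.17) × (1−0.13) × (1−0.40) = 0.566740
P(Backup hoist 2 fails) [OR] = 1 − (1−0.566740) × (1−0.07) = 0.597068
P(Dam spillway gate fails to open) [AND] = 0.769451 × 0.597068 = 0.459415
Rounded to 4 decimal places: P(Dam spillway gate fails to open) ≈ 0.4594.

0.4594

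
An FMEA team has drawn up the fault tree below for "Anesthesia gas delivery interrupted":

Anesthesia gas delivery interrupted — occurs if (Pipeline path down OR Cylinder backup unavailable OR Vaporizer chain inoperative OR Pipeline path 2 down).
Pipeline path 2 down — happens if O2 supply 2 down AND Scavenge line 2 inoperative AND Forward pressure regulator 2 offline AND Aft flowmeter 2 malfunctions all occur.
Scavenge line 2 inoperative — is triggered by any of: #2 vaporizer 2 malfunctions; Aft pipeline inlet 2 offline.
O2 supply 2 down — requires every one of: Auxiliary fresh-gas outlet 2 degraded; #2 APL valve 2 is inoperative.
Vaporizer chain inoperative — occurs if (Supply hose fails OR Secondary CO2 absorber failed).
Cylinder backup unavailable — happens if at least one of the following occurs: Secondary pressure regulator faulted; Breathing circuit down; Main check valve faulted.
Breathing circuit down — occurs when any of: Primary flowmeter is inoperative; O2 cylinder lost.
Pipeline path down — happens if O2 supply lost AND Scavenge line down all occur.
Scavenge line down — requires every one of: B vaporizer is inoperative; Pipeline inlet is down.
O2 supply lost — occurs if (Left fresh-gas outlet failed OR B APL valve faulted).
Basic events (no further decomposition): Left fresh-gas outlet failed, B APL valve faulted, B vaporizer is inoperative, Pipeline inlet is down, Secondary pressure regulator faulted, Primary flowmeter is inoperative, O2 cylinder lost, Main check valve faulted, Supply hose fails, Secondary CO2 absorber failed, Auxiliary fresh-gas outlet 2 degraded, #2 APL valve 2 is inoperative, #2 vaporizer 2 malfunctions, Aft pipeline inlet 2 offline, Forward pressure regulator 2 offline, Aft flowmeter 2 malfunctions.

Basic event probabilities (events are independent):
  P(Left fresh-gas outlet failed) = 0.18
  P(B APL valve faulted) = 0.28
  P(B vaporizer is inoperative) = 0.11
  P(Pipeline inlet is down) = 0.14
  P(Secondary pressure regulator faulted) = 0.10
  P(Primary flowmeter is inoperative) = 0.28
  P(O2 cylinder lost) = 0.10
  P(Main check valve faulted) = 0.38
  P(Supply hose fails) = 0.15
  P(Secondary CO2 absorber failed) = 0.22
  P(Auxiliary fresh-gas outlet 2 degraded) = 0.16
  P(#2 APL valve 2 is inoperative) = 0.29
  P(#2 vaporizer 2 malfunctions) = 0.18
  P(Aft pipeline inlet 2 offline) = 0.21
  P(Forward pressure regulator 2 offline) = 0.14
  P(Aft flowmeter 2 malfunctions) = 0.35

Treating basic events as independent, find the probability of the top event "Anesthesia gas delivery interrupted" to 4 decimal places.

P(O2 supply lost) [OR] = 1 − (1−0.18) × (1−0.28) = 0.409600
P(Scavenge line down) [AND] = 0.11 × 0.14 = 0.015400
P(Pipeline path down) [AND] = 0.409600 × 0.015400 = 0.006308
P(Breathing circuit down) [OR] = 1 − (1−0.28) × (1−0.10) = 0.352000
P(Cylinder backup unavailable) [OR] = 1 − (1−0.10) × (1−0.352000) × (1−0.38) = 0.638416
P(Vaporizer chain inoperative) [OR] = 1 − (1−0.15) × (1−0.22) = 0.337000
P(O2 supply 2 down) [AND] = 0.16 × 0.29 = 0.046400
P(Scavenge line 2 inoperative) [OR] = 1 − (1−0.18) × (1−0.21) = 0.352200
P(Pipeline path 2 down) [AND] = 0.046400 × 0.352200 × 0.14 × 0.35 = 0.000801
P(Anesthesia gas delivery interrupted) [OR] = 1 − (1−0.006308) × (1−0.638416) × (1−0.337000) × (1−0.000801) = 0.761973
Rounded to 4 decimal places: P(Anesthesia gas delivery interrupted) ≈ 0.7620.

0.7620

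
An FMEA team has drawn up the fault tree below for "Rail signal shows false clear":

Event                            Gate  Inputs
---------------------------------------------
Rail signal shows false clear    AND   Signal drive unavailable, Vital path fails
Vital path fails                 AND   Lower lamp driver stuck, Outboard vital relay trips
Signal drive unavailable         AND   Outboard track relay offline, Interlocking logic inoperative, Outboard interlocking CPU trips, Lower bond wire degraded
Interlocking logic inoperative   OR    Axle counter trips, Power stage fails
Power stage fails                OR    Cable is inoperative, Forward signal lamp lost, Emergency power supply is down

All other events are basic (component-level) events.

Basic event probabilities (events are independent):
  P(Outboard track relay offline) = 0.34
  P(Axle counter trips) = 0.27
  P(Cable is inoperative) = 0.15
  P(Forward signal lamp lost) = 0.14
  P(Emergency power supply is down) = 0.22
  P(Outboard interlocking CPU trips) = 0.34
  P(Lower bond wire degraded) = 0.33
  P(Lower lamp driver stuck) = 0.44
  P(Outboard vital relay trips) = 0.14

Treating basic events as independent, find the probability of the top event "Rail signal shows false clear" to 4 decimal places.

P(Power stage fails) [OR] = 1 − (1−0.15) × (1−0.14) × (1−0.22) = 0.429820
P(Interlocking logic inoperative) [OR] = 1 − (1−0.27) × (1−0.429820) = 0.583769
P(Signal drive unavailable) [AND] = 0.34 × 0.583769 × 0.34 × 0.33 = 0.022270
P(Vital path fails) [AND] = 0.44 × 0.14 = 0.061600
P(Rail signal shows false clear) [AND] = 0.022270 × 0.061600 = 0.001372
Rounded to 4 decimal places: P(Rail signal shows false clear) ≈ 0.0014.

0.0014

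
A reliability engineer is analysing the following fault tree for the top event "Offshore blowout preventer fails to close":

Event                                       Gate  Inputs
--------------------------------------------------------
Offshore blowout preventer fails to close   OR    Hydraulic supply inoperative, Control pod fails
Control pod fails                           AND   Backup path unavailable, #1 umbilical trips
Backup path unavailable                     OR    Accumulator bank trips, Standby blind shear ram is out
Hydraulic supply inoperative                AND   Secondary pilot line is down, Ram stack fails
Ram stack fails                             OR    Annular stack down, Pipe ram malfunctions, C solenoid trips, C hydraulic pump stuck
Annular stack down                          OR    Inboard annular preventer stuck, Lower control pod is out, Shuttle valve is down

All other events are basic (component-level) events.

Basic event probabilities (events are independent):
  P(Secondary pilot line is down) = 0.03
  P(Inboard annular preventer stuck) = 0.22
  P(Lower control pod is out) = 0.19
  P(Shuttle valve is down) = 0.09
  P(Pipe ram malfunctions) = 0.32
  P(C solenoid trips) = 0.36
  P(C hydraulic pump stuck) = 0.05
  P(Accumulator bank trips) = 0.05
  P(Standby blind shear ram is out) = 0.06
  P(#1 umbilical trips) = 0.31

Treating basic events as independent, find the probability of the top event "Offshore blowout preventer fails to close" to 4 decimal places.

0.0553

P(Annular stack down) [OR] = 1 − (1−0.22) × (1−0.19) × (1−0.09) = 0.425062
P(Ram stack fails) [OR] = 1 − (1−0.425062) × (1−0.32) × (1−0.36) × (1−0.05) = 0.762298
P(Hydraulic supply inoperative) [AND] = 0.03 × 0.762298 = 0.022869
P(Backup path unavailable) [OR] = 1 − (1−0.05) × (1−0.06) = 0.107000
P(Control pod fails) [AND] = 0.107000 × 0.31 = 0.033170
P(Offshore blowout preventer fails to close) [OR] = 1 − (1−0.022869) × (1−0.033170) = 0.055280
Rounded to 4 decimal places: P(Offshore blowout preventer fails to close) ≈ 0.0553.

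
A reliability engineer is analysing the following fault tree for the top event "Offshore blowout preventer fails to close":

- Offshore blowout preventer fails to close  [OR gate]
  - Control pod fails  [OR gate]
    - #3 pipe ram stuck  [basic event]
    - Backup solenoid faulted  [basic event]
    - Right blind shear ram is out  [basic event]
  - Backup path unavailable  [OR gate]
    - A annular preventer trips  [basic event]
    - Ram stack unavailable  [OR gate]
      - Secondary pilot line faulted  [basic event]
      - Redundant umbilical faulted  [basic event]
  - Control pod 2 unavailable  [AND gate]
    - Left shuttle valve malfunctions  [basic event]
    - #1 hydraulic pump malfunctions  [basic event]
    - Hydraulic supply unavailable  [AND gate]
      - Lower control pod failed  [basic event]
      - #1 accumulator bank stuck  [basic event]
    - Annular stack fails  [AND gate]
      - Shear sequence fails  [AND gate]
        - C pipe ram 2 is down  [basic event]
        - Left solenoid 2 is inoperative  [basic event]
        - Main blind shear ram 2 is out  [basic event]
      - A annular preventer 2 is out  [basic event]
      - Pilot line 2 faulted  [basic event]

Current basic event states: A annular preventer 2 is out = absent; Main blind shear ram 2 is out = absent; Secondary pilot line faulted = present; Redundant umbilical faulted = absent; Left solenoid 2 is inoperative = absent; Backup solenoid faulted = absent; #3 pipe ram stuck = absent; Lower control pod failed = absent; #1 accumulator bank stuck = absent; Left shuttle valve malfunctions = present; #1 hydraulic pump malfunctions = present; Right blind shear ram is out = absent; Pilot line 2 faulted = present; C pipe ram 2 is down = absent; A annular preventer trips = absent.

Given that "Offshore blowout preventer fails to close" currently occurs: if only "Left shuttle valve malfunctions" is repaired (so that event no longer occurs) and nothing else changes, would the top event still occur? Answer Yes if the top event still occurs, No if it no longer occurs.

Yes

Counterfactual: set "Left shuttle valve malfunctions" to not occurred.
Control pod fails [OR]: #3 pipe ram stuck=not, Backup solenoid faulted=not, Right blind shear ram is out=not → no input occurs → does not occur.
Ram stack unavailable [OR]: Secondary pilot line faulted=occurs, Redundant umbilical faulted=not → at least one input occurs → occurs.
Backup path unavailable [OR]: A annular preventer trips=not, Ram stack unavailable=occurs → at least one input occurs → occurs.
Hydraulic supply unavailable [AND]: Lower control pod failed=not, #1 accumulator bank stuck=not → not all inputs occur → does not occur.
Shear sequence fails [AND]: C pipe ram 2 is down=not, Left solenoid 2 is inoperative=not, Main blind shear ram 2 is out=not → not all inputs occur → does not occur.
Annular stack fails [AND]: Shear sequence fails=not, A annular preventer 2 is out=not, Pilot line 2 faulted=occurs → not all inputs occur → does not occur.
Control pod 2 unavailable [AND]: Left shuttle valve malfunctions=not, #1 hydraulic pump malfunctions=occurs, Hydraulic supply unavailable=not, Annular stack fails=not → not all inputs occur → does not occur.
Offshore blowout preventer fails to close [OR]: Control pod fails=not, Backup path unavailable=occurs, Control pod 2 unavailable=not → at least one input occurs → occurs.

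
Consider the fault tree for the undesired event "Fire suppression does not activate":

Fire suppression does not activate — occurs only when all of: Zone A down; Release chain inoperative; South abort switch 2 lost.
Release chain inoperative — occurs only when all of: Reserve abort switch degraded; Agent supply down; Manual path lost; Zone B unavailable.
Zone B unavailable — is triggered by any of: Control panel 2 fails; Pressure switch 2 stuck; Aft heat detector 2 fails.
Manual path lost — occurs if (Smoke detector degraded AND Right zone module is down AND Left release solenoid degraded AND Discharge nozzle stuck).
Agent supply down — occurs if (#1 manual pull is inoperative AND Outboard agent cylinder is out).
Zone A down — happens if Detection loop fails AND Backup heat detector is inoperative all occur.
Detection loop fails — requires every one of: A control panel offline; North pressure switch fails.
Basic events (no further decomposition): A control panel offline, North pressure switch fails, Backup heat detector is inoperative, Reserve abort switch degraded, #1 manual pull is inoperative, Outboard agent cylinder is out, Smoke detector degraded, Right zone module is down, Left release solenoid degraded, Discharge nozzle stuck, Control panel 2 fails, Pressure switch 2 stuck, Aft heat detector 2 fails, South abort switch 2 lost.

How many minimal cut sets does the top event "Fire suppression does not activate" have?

Detection loop fails [AND]: one cut set from each child combined → 1 × 1 = 1 cut set(s).
Zone A down [AND]: one cut set from each child combined → 1 × 1 = 1 cut set(s).
Agent supply down [AND]: one cut set from each child combined → 1 × 1 = 1 cut set(s).
Manual path lost [AND]: one cut set from each child combined → 1 × 1 × 1 × 1 = 1 cut set(s).
Zone B unavailable [OR]: union of children's cut sets → 3 cut set(s).
Release chain inoperative [AND]: one cut set from each child combined → 1 × 1 × 1 × 3 = 3 cut set(s).
Fire suppression does not activate [AND]: one cut set from each child combined → 1 × 3 × 1 = 3 cut set(s).
Minimal cut sets: {#1 manual pull is inoperative, A control panel offline, Backup heat detector is inoperative, Control panel 2 fails, Discharge nozzle stuck, Left release solenoid degraded, North pressure switch fails, Outboard agent cylinder is out, Reserve abort switch degraded, Right zone module is down, Smoke detector degraded, South abort switch 2 lost}; {#1 manual pull is inoperative, A control panel offline, Backup heat detector is inoperative, Discharge nozzle stuck, Left release solenoid degraded, North pressure switch fails, Outboard agent cylinder is out, Pressure switch 2 stuck, Reserve abort switch degraded, Right zone module is down, Smoke detector degraded, South abort switch 2 lost}; {#1 manual pull is inoperative, A control panel offline, Aft heat detector 2 fails, Backup heat detector is inoperative, Discharge nozzle stuck, Left release solenoid degraded, North pressure switch fails, Outboard agent cylinder is out, Reserve abort switch degraded, Right zone module is down, Smoke detector degraded, South abort switch 2 lost}.

3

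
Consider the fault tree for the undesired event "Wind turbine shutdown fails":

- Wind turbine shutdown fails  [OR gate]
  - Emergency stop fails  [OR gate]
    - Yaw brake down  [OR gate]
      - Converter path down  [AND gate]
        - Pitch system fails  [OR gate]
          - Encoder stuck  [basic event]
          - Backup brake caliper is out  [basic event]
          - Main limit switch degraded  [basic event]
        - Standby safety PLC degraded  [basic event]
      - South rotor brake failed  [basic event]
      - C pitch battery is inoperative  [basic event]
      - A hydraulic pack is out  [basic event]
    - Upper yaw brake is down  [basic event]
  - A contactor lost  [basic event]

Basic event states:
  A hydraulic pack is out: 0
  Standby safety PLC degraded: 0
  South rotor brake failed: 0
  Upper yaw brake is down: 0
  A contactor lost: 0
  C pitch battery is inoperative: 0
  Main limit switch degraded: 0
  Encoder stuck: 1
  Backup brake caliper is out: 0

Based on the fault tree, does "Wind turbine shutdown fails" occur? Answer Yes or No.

Pitch system fails [OR]: Encoder stuck=occurs, Backup brake caliper is out=not, Main limit switch degraded=not → at least one input occurs → occurs.
Converter path down [AND]: Pitch system fails=occurs, Standby safety PLC degraded=not → not all inputs occur → does not occur.
Yaw brake down [OR]: Converter path down=not, South rotor brake failed=not, C pitch battery is inoperative=not, A hydraulic pack is out=not → no input occurs → does not occur.
Emergency stop fails [OR]: Yaw brake down=not, Upper yaw brake is down=not → no input occurs → does not occur.
Wind turbine shutdown fails [OR]: Emergency stop fails=not, A contactor lost=not → no input occurs → does not occur.

No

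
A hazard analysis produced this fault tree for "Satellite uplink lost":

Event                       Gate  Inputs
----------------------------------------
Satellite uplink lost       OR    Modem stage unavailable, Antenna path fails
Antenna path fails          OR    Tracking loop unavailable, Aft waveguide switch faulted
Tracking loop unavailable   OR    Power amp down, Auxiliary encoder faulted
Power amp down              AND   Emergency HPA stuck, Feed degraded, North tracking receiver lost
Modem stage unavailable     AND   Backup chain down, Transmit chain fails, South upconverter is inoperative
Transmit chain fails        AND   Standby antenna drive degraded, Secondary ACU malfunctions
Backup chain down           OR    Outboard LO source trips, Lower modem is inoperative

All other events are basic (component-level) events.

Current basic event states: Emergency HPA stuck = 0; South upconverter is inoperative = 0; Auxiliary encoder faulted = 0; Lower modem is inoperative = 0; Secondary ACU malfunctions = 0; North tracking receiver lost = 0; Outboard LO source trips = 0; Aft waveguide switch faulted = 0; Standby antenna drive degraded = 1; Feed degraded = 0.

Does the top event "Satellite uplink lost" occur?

No

Backup chain down [OR]: Outboard LO source trips=not, Lower modem is inoperative=not → no input occurs → does not occur.
Transmit chain fails [AND]: Standby antenna drive degraded=occurs, Secondary ACU malfunctions=not → not all inputs occur → does not occur.
Modem stage unavailable [AND]: Backup chain down=not, Transmit chain fails=not, South upconverter is inoperative=not → not all inputs occur → does not occur.
Power amp down [AND]: Emergency HPA stuck=not, Feed degraded=not, North tracking receiver lost=not → not all inputs occur → does not occur.
Tracking loop unavailable [OR]: Power amp down=not, Auxiliary encoder faulted=not → no input occurs → does not occur.
Antenna path fails [OR]: Tracking loop unavailable=not, Aft waveguide switch faulted=not → no input occurs → does not occur.
Satellite uplink lost [OR]: Modem stage unavailable=not, Antenna path fails=not → no input occurs → does not occur.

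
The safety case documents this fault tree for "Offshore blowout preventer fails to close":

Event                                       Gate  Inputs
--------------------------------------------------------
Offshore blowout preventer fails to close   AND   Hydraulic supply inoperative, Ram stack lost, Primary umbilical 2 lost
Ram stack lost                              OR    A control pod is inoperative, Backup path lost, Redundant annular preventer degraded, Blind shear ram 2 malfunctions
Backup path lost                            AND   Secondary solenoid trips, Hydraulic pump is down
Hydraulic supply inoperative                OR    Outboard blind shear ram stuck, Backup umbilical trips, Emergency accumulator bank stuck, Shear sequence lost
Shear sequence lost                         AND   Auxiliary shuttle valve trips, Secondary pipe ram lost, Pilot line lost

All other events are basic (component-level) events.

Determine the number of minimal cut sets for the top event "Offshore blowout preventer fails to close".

Shear sequence lost [AND]: one cut set from each child combined → 1 × 1 × 1 = 1 cut set(s).
Hydraulic supply inoperative [OR]: union of children's cut sets → 4 cut set(s).
Backup path lost [AND]: one cut set from each child combined → 1 × 1 = 1 cut set(s).
Ram stack lost [OR]: union of children's cut sets → 4 cut set(s).
Offshore blowout preventer fails to close [AND]: one cut set from each child combined → 4 × 4 × 1 = 16 cut set(s).

16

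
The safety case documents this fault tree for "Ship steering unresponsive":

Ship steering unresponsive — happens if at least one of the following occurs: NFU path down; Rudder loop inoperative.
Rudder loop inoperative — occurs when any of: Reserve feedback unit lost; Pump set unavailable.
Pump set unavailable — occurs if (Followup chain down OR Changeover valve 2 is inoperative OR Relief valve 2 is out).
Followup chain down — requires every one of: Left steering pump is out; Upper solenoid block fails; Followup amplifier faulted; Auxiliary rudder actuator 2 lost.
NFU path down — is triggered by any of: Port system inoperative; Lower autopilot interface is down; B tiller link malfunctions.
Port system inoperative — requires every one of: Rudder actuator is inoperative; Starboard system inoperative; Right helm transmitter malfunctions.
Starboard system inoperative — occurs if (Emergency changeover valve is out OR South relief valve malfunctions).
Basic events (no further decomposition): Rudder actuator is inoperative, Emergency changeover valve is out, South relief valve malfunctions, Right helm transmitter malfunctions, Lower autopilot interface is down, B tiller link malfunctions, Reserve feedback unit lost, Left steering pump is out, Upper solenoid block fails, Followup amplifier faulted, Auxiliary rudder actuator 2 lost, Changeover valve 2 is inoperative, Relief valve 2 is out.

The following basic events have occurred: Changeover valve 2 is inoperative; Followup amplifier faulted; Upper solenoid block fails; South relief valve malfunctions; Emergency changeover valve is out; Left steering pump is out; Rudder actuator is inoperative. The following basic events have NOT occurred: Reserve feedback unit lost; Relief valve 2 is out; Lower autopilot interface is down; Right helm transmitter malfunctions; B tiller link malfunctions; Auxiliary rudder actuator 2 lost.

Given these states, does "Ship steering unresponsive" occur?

Starboard system inoperative [OR]: Emergency changeover valve is out=occurs, South relief valve malfunctions=occurs → at least one input occurs → occurs.
Port system inoperative [AND]: Rudder actuator is inoperative=occurs, Starboard system inoperative=occurs, Right helm transmitter malfunctions=not → not all inputs occur → does not occur.
NFU path down [OR]: Port system inoperative=not, Lower autopilot interface is down=not, B tiller link malfunctions=not → no input occurs → does not occur.
Followup chain down [AND]: Left steering pump is out=occurs, Upper solenoid block fails=occurs, Followup amplifier faulted=occurs, Auxiliary rudder actuator 2 lost=not → not all inputs occur → does not occur.
Pump set unavailable [OR]: Followup chain down=not, Changeover valve 2 is inoperative=occurs, Relief valve 2 is out=not → at least one input occurs → occurs.
Rudder loop inoperative [OR]: Reserve feedback unit lost=not, Pump set unavailable=occurs → at least one input occurs → occurs.
Ship steering unresponsive [OR]: NFU path down=not, Rudder loop inoperative=occurs → at least one input occurs → occurs.

Yes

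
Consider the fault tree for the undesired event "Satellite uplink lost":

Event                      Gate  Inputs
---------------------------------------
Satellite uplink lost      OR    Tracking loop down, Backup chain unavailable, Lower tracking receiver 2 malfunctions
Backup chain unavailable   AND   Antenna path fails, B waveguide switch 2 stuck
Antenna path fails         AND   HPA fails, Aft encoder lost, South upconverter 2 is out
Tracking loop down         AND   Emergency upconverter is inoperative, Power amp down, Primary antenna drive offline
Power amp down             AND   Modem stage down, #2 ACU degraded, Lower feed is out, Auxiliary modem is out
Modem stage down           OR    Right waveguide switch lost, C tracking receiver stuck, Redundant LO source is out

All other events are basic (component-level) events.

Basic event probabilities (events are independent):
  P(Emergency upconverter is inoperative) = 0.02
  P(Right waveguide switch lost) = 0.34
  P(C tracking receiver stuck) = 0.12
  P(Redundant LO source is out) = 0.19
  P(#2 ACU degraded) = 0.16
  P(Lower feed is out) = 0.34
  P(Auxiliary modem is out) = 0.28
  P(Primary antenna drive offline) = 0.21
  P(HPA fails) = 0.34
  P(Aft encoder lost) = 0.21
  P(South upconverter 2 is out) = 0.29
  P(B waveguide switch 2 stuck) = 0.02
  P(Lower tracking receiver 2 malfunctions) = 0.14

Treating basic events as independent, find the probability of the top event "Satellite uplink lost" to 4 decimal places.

0.1404

P(Modem stage down) [OR] = 1 − (1−0.34) × (1−0.12) × (1−0.19) = 0.529552
P(Power amp down) [AND] = 0.529552 × 0.16 × 0.34 × 0.28 = 0.008066
P(Tracking loop down) [AND] = 0.02 × 0.008066 × 0.21 = 0.000034
P(Antenna path fails) [AND] = 0.34 × 0.21 × 0.29 = 0.020706
P(Backup chain unavailable) [AND] = 0.020706 × 0.02 = 0.000414
P(Satellite uplink lost) [OR] = 1 − (1−0.000034) × (1−0.000414) × (1−0.14) = 0.140385
Rounded to 4 decimal places: P(Satellite uplink lost) ≈ 0.1404.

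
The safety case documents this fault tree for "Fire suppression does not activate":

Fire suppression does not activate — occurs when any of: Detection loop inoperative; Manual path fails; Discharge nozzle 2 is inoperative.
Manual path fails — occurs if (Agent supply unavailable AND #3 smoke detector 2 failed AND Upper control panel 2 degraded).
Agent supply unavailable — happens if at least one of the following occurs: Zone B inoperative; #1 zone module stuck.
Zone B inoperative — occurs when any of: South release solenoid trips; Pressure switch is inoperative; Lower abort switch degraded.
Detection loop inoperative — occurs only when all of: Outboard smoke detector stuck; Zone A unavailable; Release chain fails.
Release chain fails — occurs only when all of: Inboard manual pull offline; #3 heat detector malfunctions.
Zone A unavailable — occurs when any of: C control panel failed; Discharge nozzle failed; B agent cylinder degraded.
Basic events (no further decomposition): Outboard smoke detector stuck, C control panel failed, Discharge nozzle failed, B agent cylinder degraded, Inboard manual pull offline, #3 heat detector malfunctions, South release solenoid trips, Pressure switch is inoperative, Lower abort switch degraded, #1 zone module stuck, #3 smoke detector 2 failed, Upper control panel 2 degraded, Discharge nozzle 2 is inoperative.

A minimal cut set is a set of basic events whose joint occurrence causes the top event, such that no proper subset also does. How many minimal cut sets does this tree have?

Zone A unavailable [OR]: union of children's cut sets → 3 cut set(s).
Release chain fails [AND]: one cut set from each child combined → 1 × 1 = 1 cut set(s).
Detection loop inoperative [AND]: one cut set from each child combined → 1 × 3 × 1 = 3 cut set(s).
Zone B inoperative [OR]: union of children's cut sets → 3 cut set(s).
Agent supply unavailable [OR]: union of children's cut sets → 4 cut set(s).
Manual path fails [AND]: one cut set from each child combined → 4 × 1 × 1 = 4 cut set(s).
Fire suppression does not activate [OR]: union of children's cut sets → 8 cut set(s).
Minimal cut sets: {#3 heat detector malfunctions, C control panel failed, Inboard manual pull offline, Outboard smoke detector stuck}; {#3 heat detector malfunctions, Discharge nozzle failed, Inboard manual pull offline, Outboard smoke detector stuck}; {#3 heat detector malfunctions, B agent cylinder degraded, Inboard manual pull offline, Outboard smoke detector stuck}; {#3 smoke detector 2 failed, South release solenoid trips, Upper control panel 2 degraded}; {#3 smoke detector 2 failed, Pressure switch is inoperative, Upper control panel 2 degraded}; {#3 smoke detector 2 failed, Lower abort switch degraded, Upper control panel 2 degraded}; {#1 zone module stuck, #3 smoke detector 2 failed, Upper control panel 2 degraded}; {Discharge nozzle 2 is inoperative}.

8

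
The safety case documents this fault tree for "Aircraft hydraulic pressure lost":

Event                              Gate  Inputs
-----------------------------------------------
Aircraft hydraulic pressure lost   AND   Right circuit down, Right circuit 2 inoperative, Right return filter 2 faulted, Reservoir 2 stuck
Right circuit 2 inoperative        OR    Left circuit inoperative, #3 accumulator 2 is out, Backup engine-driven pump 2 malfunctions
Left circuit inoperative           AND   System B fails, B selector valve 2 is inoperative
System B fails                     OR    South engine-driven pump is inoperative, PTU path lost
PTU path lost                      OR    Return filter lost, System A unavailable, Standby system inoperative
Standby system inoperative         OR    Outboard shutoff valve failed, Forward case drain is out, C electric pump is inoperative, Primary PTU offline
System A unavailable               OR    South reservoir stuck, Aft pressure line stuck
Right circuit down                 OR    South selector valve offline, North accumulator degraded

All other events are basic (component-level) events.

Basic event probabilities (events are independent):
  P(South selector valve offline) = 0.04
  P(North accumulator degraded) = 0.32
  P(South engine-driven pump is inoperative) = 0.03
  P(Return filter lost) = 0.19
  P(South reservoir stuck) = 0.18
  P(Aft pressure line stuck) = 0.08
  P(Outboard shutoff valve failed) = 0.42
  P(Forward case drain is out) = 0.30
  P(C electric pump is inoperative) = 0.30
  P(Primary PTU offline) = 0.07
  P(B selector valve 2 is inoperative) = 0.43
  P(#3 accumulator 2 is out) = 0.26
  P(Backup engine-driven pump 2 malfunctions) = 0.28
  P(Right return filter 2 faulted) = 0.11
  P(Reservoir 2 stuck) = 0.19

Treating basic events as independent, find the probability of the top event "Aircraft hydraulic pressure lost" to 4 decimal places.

P(Right circuit down) [OR] = 1 − (1−0.04) × (1−0.32) = 0.347200
P(System A unavailable) [OR] = 1 − (1−0.18) × (1−0.08) = 0.245600
P(Standby system inoperative) [OR] = 1 − (1−0.42) × (1−0.30) × (1−0.30) × (1−0.07) = 0.735694
P(PTU path lost) [OR] = 1 − (1−0.19) × (1−0.245600) × (1−0.735694) = 0.838492
P(System B fails) [OR] = 1 − (1−0.03) × (1−0.838492) = 0.843337
P(Left circuit inoperative) [AND] = 0.843337 × 0.43 = 0.362635
P(Right circuit 2 inoperative) [OR] = 1 − (1−0.362635) × (1−0.26) × (1−0.28) = 0.660412
P(Aircraft hydraulic pressure lost) [AND] = 0.347200 × 0.660412 × 0.11 × 0.19 = 0.004792
Rounded to 4 decimal places: P(Aircraft hydraulic pressure lost) ≈ 0.0048.

0.0048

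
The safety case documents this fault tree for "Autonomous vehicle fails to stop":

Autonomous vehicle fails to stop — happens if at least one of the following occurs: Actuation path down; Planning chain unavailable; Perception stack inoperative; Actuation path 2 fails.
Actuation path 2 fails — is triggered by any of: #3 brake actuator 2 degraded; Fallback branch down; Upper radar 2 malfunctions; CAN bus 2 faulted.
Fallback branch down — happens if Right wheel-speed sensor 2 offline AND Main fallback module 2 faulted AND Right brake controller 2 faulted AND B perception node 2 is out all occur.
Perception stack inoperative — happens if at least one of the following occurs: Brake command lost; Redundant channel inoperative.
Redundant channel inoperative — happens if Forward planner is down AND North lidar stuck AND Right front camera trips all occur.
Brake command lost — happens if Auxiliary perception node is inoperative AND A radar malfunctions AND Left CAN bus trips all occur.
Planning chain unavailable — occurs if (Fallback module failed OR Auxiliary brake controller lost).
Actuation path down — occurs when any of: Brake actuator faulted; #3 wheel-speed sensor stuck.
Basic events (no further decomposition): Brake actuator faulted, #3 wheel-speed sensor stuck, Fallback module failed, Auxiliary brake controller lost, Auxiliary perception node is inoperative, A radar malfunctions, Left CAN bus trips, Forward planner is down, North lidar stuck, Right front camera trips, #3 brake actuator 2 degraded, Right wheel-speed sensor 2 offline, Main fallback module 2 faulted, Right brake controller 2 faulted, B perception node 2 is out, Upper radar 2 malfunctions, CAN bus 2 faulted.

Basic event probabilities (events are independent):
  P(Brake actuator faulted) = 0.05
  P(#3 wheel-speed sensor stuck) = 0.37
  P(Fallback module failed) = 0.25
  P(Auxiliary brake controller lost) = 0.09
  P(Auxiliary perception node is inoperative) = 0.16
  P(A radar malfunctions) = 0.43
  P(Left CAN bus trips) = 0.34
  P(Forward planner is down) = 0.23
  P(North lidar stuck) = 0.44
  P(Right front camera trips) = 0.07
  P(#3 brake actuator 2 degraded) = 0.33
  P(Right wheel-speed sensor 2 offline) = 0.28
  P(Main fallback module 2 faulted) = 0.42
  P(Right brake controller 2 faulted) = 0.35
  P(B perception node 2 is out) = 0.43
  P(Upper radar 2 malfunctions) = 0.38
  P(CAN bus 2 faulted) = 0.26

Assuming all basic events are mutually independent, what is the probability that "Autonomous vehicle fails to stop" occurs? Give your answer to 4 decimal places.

0.8804

P(Actuation path down) [OR] = 1 − (1−0.05) × (1−0.37) = 0.401500
P(Planning chain unavailable) [OR] = 1 − (1−0.25) × (1−0.09) = 0.317500
P(Brake command lost) [AND] = 0.16 × 0.43 × 0.34 = 0.023392
P(Redundant channel inoperative) [AND] = 0.23 × 0.44 × 0.07 = 0.007084
P(Perception stack inoperative) [OR] = 1 − (1−0.023392) × (1−0.007084) = 0.030310
P(Fallback branch down) [AND] = 0.28 × 0.42 × 0.35 × 0.43 = 0.017699
P(Actuation path 2 fails) [OR] = 1 − (1−0.33) × (1−0.017699) × (1−0.38) × (1−0.26) = 0.698045
P(Autonomous vehicle fails to stop) [OR] = 1 − (1−0.401500) × (1−0.317500) × (1−0.030310) × (1−0.698045) = 0.880397
Rounded to 4 decimal places: P(Autonomous vehicle fails to stop) ≈ 0.8804.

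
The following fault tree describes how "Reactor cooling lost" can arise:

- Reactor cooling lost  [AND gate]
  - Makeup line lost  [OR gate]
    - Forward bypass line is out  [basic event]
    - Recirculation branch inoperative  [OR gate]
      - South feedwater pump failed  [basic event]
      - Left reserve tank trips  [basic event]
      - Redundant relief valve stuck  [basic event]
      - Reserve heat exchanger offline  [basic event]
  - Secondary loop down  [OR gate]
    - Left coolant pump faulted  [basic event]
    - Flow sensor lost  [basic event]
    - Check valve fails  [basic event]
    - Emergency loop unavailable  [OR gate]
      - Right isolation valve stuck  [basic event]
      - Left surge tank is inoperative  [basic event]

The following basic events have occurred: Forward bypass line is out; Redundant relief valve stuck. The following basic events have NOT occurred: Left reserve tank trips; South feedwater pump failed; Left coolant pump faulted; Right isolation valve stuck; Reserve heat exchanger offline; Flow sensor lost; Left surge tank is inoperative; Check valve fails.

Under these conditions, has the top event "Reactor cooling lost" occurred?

Recirculation branch inoperative [OR]: South feedwater pump failed=not, Left reserve tank trips=not, Redundant relief valve stuck=occurs, Reserve heat exchanger offline=not → at least one input occurs → occurs.
Makeup line lost [OR]: Forward bypass line is out=occurs, Recirculation branch inoperative=occurs → at least one input occurs → occurs.
Emergency loop unavailable [OR]: Right isolation valve stuck=not, Left surge tank is inoperative=not → no input occurs → does not occur.
Secondary loop down [OR]: Left coolant pump faulted=not, Flow sensor lost=not, Check valve fails=not, Emergency loop unavailable=not → no input occurs → does not occur.
Reactor cooling lost [AND]: Makeup line lost=occurs, Secondary loop down=not → not all inputs occur → does not occur.

No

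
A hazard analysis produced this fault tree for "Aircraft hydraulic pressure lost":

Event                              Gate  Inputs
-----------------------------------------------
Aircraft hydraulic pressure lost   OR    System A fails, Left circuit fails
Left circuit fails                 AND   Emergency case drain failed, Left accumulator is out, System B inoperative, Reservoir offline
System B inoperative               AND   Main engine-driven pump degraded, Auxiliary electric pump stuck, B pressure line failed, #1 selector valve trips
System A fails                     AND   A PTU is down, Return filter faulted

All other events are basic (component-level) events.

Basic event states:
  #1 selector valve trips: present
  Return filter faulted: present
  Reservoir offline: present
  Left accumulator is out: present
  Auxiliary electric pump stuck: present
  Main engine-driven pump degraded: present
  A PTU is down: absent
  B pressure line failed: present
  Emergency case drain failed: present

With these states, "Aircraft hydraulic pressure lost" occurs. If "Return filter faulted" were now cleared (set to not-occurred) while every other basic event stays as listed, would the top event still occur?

Counterfactual: set "Return filter faulted" to not occurred.
System A fails [AND]: A PTU is down=not, Return filter faulted=not → not all inputs occur → does not occur.
System B inoperative [AND]: Main engine-driven pump degraded=occurs, Auxiliary electric pump stuck=occurs, B pressure line failed=occurs, #1 selector valve trips=occurs → all inputs occur → occurs.
Left circuit fails [AND]: Emergency case drain failed=occurs, Left accumulator is out=occurs, System B inoperative=occurs, Reservoir offline=occurs → all inputs occur → occurs.
Aircraft hydraulic pressure lost [OR]: System A fails=not, Left circuit fails=occurs → at least one input occurs → occurs.

Yes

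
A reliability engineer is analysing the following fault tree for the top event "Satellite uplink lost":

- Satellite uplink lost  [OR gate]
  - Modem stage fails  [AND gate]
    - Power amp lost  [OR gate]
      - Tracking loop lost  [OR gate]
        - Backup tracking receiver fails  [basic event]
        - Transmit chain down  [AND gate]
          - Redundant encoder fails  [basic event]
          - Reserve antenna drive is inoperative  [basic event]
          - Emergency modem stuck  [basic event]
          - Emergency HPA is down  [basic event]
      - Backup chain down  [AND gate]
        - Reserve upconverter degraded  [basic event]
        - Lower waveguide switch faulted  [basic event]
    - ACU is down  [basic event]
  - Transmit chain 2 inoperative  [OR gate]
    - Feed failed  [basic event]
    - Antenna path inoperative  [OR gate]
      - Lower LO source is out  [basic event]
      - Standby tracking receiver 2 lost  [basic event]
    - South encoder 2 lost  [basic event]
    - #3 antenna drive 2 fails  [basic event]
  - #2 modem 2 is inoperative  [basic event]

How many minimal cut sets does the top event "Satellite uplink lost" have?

9

Transmit chain down [AND]: one cut set from each child combined → 1 × 1 × 1 × 1 = 1 cut set(s).
Tracking loop lost [OR]: union of children's cut sets → 2 cut set(s).
Backup chain down [AND]: one cut set from each child combined → 1 × 1 = 1 cut set(s).
Power amp lost [OR]: union of children's cut sets → 3 cut set(s).
Modem stage fails [AND]: one cut set from each child combined → 3 × 1 = 3 cut set(s).
Antenna path inoperative [OR]: union of children's cut sets → 2 cut set(s).
Transmit chain 2 inoperative [OR]: union of children's cut sets → 5 cut set(s).
Satellite uplink lost [OR]: union of children's cut sets → 9 cut set(s).
Minimal cut sets: {ACU is down, Backup tracking receiver fails}; {ACU is down, Emergency HPA is down, Emergency modem stuck, Redundant encoder fails, Reserve antenna drive is inoperative}; {ACU is down, Lower waveguide switch faulted, Reserve upconverter degraded}; {Feed failed}; {Lower LO source is out}; {Standby tracking receiver 2 lost}; {South encoder 2 lost}; {#3 antenna drive 2 fails}; {#2 modem 2 is inoperative}.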